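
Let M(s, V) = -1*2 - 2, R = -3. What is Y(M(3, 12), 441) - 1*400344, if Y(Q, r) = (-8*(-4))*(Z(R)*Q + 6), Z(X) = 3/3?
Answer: -400280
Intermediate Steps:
M(s, V) = -4 (M(s, V) = -2 - 2 = -4)
Z(X) = 1 (Z(X) = 3*(1/3) = 1)
Y(Q, r) = 192 + 32*Q (Y(Q, r) = (-8*(-4))*(1*Q + 6) = 32*(Q + 6) = 32*(6 + Q) = 192 + 32*Q)
Y(M(3, 12), 441) - 1*400344 = (192 + 32*(-4)) - 1*400344 = (192 - 128) - 400344 = 64 - 400344 = -400280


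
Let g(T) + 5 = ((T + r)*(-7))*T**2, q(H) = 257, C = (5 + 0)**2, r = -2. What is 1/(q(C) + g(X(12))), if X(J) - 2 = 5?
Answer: -1/1463 ≈ -0.00068353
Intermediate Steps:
C = 25 (C = 5**2 = 25)
X(J) = 7 (X(J) = 2 + 5 = 7)
g(T) = -5 + T**2*(14 - 7*T) (g(T) = -5 + ((T - 2)*(-7))*T**2 = -5 + ((-2 + T)*(-7))*T**2 = -5 + (14 - 7*T)*T**2 = -5 + T**2*(14 - 7*T))
1/(q(C) + g(X(12))) = 1/(257 + (-5 - 7*7**3 + 14*7**2)) = 1/(257 + (-5 - 7*343 + 14*49)) = 1/(257 + (-5 - 2401 + 686)) = 1/(257 - 1720) = 1/(-1463) = -1/1463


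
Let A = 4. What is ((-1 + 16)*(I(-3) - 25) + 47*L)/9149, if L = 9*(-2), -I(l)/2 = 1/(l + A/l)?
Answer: -15783/118937 ≈ -0.13270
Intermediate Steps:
I(l) = -2/(l + 4/l)
L = -18
((-1 + 16)*(I(-3) - 25) + 47*L)/9149 = ((-1 + 16)*(-2*(-3)/(4 + (-3)**2) - 25) + 47*(-18))/9149 = (15*(-2*(-3)/(4 + 9) - 25) - 846)*(1/9149) = (15*(-2*(-3)/13 - 25) - 846)*(1/9149) = (15*(-2*(-3)*1/13 - 25) - 846)*(1/9149) = (15*(6/13 - 25) - 846)*(1/9149) = (15*(-319/13) - 846)*(1/9149) = (-4785/13 - 846)*(1/9149) = -15783/13*1/9149 = -15783/118937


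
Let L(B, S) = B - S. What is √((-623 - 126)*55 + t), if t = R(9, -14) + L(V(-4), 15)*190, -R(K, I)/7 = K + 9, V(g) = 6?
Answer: I*√43031 ≈ 207.44*I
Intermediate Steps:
R(K, I) = -63 - 7*K (R(K, I) = -7*(K + 9) = -7*(9 + K) = -63 - 7*K)
t = -1836 (t = (-63 - 7*9) + (6 - 1*15)*190 = (-63 - 63) + (6 - 15)*190 = -126 - 9*190 = -126 - 1710 = -1836)
√((-623 - 126)*55 + t) = √((-623 - 126)*55 - 1836) = √(-749*55 - 1836) = √(-41195 - 1836) = √(-43031) = I*√43031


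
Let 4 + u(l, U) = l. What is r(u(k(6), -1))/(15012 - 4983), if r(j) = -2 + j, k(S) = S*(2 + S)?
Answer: 14/3343 ≈ 0.0041879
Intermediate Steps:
u(l, U) = -4 + l
r(u(k(6), -1))/(15012 - 4983) = (-2 + (-4 + 6*(2 + 6)))/(15012 - 4983) = (-2 + (-4 + 6*8))/10029 = (-2 + (-4 + 48))/10029 = (-2 + 44)/10029 = (1/10029)*42 = 14/3343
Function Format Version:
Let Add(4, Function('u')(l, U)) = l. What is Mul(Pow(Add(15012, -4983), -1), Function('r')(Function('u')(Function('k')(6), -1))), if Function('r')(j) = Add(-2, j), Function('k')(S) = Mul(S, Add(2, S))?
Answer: Rational(14, 3343) ≈ 0.0041879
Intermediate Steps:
Function('u')(l, U) = Add(-4, l)
Mul(Pow(Add(15012, -4983), -1), Function('r')(Function('u')(Function('k')(6), -1))) = Mul(Pow(Add(15012, -4983), -1), Add(-2, Add(-4, Mul(6, Add(2, 6))))) = Mul(Pow(10029, -1), Add(-2, Add(-4, Mul(6, 8)))) = Mul(Rational(1, 10029), Add(-2, Add(-4, 48))) = Mul(Rational(1, 10029), Add(-2, 44)) = Mul(Rational(1, 10029), 42) = Rational(14, 3343)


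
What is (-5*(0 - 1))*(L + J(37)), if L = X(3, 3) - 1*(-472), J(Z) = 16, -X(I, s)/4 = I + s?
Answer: 2320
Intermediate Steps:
X(I, s) = -4*I - 4*s (X(I, s) = -4*(I + s) = -4*I - 4*s)
L = 448 (L = (-4*3 - 4*3) - 1*(-472) = (-12 - 12) + 472 = -24 + 472 = 448)
(-5*(0 - 1))*(L + J(37)) = (-5*(0 - 1))*(448 + 16) = -5*(-1)*464 = 5*464 = 2320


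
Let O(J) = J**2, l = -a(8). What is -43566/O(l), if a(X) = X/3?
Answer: -196047/32 ≈ -6126.5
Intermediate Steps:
a(X) = X/3 (a(X) = X*(1/3) = X/3)
l = -8/3 ≈ -2.6667
-43566/O(l) = -43566/((-8/3)**2) = -43566/64/9 = -43566*9/64 = -196047/32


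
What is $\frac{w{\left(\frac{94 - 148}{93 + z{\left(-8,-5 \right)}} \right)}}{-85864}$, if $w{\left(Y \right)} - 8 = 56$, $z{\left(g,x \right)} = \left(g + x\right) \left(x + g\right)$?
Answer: $- \frac{8}{10733} \approx -0.00074536$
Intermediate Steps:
$z{\left(g,x \right)} = \left(g + x\right)^{2}$ ($z{\left(g,x \right)} = \left(g + x\right) \left(g + x\right) = \left(g + x\right)^{2}$)
$w{\left(Y \right)} = 64$ ($w{\left(Y \right)} = 8 + 56 = 64$)
$\frac{w{\left(\frac{94 - 148}{93 + z{\left(-8,-5 \right)}} \right)}}{-85864} = \frac{64}{-85864} = 64 \left(- \frac{1}{85864}\right) = - \frac{8}{10733}$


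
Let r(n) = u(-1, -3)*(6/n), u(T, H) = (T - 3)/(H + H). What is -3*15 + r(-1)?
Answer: -49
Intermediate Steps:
u(T, H) = (-3 + T)/(2*H) (u(T, H) = (-3 + T)/((2*H)) = (-3 + T)*(1/(2*H)) = (-3 + T)/(2*H))
r(n) = 4/n (r(n) = ((½)*(-3 - 1)/(-3))*(6/n) = ((½)*(-⅓)*(-4))*(6/n) = 2*(6/n)/3 = 4/n)
-3*15 + r(-1) = -3*15 + 4/(-1) = -45 + 4*(-1) = -45 - 4 = -49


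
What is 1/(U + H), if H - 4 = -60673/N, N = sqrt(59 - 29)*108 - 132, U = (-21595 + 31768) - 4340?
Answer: 1932770316/11231151545831 + 6552684*sqrt(30)/11231151545831 ≈ 0.00017529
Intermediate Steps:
U = 5833 (U = 10173 - 4340 = 5833)
N = -132 + 108*sqrt(30) (N = sqrt(30)*108 - 132 = 108*sqrt(30) - 132 = -132 + 108*sqrt(30) ≈ 459.54)
H = 4 - 60673/(-132 + 108*sqrt(30)) ≈ -128.03
1/(U + H) = 1/(5833 + (-556571/27708 - 182019*sqrt(30)/9236)) = 1/(161064193/27708 - 182019*sqrt(30)/9236)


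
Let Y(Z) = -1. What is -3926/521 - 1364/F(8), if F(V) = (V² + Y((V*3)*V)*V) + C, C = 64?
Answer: -295441/15630 ≈ -18.902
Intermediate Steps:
F(V) = 64 + V² - V (F(V) = (V² - V) + 64 = 64 + V² - V)
-3926/521 - 1364/F(8) = -3926/521 - 1364/(64 + 8² - 1*8) = -3926*1/521 - 1364/(64 + 64 - 8) = -3926/521 - 1364/120 = -3926/521 - 1364*1/120 = -3926/521 - 341/30 = -295441/15630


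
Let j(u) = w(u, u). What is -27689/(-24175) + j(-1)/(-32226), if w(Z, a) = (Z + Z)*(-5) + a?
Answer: 297362713/259687850 ≈ 1.1451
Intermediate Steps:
w(Z, a) = a - 10*Z (w(Z, a) = (2*Z)*(-5) + a = -10*Z + a = a - 10*Z)
j(u) = -9*u (j(u) = u - 10*u = -9*u)
-27689/(-24175) + j(-1)/(-32226) = -27689/(-24175) - 9*(-1)/(-32226) = -27689*(-1/24175) + 9*(-1/32226) = 27689/24175 - 3/10742 = 297362713/259687850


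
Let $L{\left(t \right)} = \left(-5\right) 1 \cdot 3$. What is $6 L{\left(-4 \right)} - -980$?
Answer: $890$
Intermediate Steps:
$L{\left(t \right)} = -15$ ($L{\left(t \right)} = \left(-5\right) 3 = -15$)
$6 L{\left(-4 \right)} - -980 = 6 \left(-15\right) - -980 = -90 + 980 = 890$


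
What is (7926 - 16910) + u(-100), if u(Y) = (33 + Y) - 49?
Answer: -9100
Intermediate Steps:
u(Y) = -16 + Y
(7926 - 16910) + u(-100) = (7926 - 16910) + (-16 - 100) = -8984 - 116 = -9100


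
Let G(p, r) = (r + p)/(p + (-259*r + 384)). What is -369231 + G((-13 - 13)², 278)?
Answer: -13096993278/35471 ≈ -3.6923e+5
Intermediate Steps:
G(p, r) = (p + r)/(384 + p - 259*r) (G(p, r) = (p + r)/(p + (384 - 259*r)) = (p + r)/(384 + p - 259*r))
-369231 + G((-13 - 13)², 278) = -369231 + ((-13 - 13)² + 278)/(384 + (-13 - 13)² - 259*278) = -369231 + ((-26)² + 278)/(384 + (-26)² - 72002) = -369231 + (676 + 278)/(384 + 676 - 72002) = -369231 + 954/(-70942) = -369231 - 1/70942*954 = -369231 - 477/35471 = -13096993278/35471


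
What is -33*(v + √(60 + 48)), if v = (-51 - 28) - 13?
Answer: 3036 - 198*√3 ≈ 2693.1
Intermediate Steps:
v = -92 (v = -79 - 13 = -92)
-33*(v + √(60 + 48)) = -33*(-92 + √(60 + 48)) = -33*(-92 + √108) = -33*(-92 + 6*√3) = 3036 - 198*√3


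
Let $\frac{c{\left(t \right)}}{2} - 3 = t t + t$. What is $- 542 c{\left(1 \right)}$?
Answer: $-5420$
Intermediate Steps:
$c{\left(t \right)} = 6 + 2 t + 2 t^{2}$ ($c{\left(t \right)} = 6 + 2 \left(t t + t\right) = 6 + 2 \left(t^{2} + t\right) = 6 + 2 \left(t + t^{2}\right) = 6 + \left(2 t + 2 t^{2}\right) = 6 + 2 t + 2 t^{2}$)
$- 542 c{\left(1 \right)} = - 542 \left(6 + 2 \cdot 1 + 2 \cdot 1^{2}\right) = - 542 \left(6 + 2 + 2 \cdot 1\right) = - 542 \left(6 + 2 + 2\right) = \left(-542\right) 10 = -5420$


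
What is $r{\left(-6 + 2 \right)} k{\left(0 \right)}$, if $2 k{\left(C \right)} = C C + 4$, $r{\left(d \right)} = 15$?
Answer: $30$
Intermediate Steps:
$k{\left(C \right)} = 2 + \frac{C^{2}}{2}$ ($k{\left(C \right)} = \frac{C C + 4}{2} = \frac{C^{2} + 4}{2} = \frac{4 + C^{2}}{2} = 2 + \frac{C^{2}}{2}$)
$r{\left(-6 + 2 \right)} k{\left(0 \right)} = 15 \left(2 + \frac{0^{2}}{2}\right) = 15 \left(2 + \frac{1}{2} \cdot 0\right) = 15 \left(2 + 0\right) = 15 \cdot 2 = 30$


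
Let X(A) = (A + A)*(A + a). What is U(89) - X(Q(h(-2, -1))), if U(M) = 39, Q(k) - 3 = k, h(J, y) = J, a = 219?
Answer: -401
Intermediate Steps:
Q(k) = 3 + k
X(A) = 2*A*(219 + A) (X(A) = (A + A)*(A + 219) = (2*A)*(219 + A) = 2*A*(219 + A))
U(89) - X(Q(h(-2, -1))) = 39 - 2*(3 - 2)*(219 + (3 - 2)) = 39 - 2*(219 + 1) = 39 - 2*220 = 39 - 1*440 = 39 - 440 = -401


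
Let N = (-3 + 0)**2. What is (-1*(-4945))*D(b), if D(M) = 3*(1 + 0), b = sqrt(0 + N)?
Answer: 14835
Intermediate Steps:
N = 9 (N = (-3)**2 = 9)
b = 3 (b = sqrt(0 + 9) = sqrt(9) = 3)
D(M) = 3 (D(M) = 3*1 = 3)
(-1*(-4945))*D(b) = -1*(-4945)*3 = 4945*3 = 14835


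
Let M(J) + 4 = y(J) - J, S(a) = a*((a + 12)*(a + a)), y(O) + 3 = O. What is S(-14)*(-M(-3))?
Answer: -5488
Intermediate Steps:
y(O) = -3 + O
S(a) = 2*a²*(12 + a) (S(a) = a*((12 + a)*(2*a)) = a*(2*a*(12 + a)) = 2*a²*(12 + a))
M(J) = -7 (M(J) = -4 + ((-3 + J) - J) = -4 - 3 = -7)
S(-14)*(-M(-3)) = (2*(-14)²*(12 - 14))*(-1*(-7)) = (2*196*(-2))*7 = -784*7 = -5488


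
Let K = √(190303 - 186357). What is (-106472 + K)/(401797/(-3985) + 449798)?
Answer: -424290920/1792043233 + 3985*√3946/1792043233 ≈ -0.23662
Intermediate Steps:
K = √3946 ≈ 62.817
(-106472 + K)/(401797/(-3985) + 449798) = (-106472 + √3946)/(401797/(-3985) + 449798) = (-106472 + √3946)/(401797*(-1/3985) + 449798) = (-106472 + √3946)/(-401797/3985 + 449798) = (-106472 + √3946)/(1792043233/3985) = (-106472 + √3946)*(3985/1792043233) = -424290920/1792043233 + 3985*√3946/1792043233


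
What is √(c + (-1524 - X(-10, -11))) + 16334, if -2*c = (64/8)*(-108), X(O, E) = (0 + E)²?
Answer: 16334 + I*√1213 ≈ 16334.0 + 34.828*I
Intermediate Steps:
X(O, E) = E²
c = 432 (c = -64/8*(-108)/2 = -64*(⅛)*(-108)/2 = -4*(-108) = -½*(-864) = 432)
√(c + (-1524 - X(-10, -11))) + 16334 = √(432 + (-1524 - 1*(-11)²)) + 16334 = √(432 + (-1524 - 1*121)) + 16334 = √(432 + (-1524 - 121)) + 16334 = √(432 - 1645) + 16334 = √(-1213) + 16334 = I*√1213 + 16334 = 16334 + I*√1213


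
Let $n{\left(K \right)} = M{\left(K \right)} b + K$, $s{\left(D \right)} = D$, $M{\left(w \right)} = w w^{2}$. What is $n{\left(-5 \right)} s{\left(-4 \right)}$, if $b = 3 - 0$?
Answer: $1520$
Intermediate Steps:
$b = 3$ ($b = 3 + 0 = 3$)
$M{\left(w \right)} = w^{3}$
$n{\left(K \right)} = K + 3 K^{3}$ ($n{\left(K \right)} = K^{3} \cdot 3 + K = 3 K^{3} + K = K + 3 K^{3}$)
$n{\left(-5 \right)} s{\left(-4 \right)} = \left(-5 + 3 \left(-5\right)^{3}\right) \left(-4\right) = \left(-5 + 3 \left(-125\right)\right) \left(-4\right) = \left(-5 - 375\right) \left(-4\right) = \left(-380\right) \left(-4\right) = 1520$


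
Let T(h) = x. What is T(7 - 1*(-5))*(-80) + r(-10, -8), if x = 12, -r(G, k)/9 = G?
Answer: -870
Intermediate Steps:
r(G, k) = -9*G
T(h) = 12
T(7 - 1*(-5))*(-80) + r(-10, -8) = 12*(-80) - 9*(-10) = -960 + 90 = -870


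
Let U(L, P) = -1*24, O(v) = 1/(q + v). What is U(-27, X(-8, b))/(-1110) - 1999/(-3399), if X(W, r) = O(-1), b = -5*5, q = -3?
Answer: 383411/628815 ≈ 0.60974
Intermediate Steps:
b = -25
O(v) = 1/(-3 + v)
X(W, r) = -1/4 (X(W, r) = 1/(-3 - 1) = 1/(-4) = -1/4)
U(L, P) = -24
U(-27, X(-8, b))/(-1110) - 1999/(-3399) = -24/(-1110) - 1999/(-3399) = -24*(-1/1110) - 1999*(-1/3399) = 4/185 + 1999/3399 = 383411/628815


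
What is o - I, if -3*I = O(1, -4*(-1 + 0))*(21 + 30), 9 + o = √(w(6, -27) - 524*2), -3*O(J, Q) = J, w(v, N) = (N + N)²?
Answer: -44/3 + 2*√467 ≈ 28.554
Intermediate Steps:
w(v, N) = 4*N² (w(v, N) = (2*N)² = 4*N²)
O(J, Q) = -J/3
o = -9 + 2*√467 (o = -9 + √(4*(-27)² - 524*2) = -9 + √(4*729 - 1048) = -9 + √(2916 - 1048) = -9 + √1868 = -9 + 2*√467 ≈ 34.220)
I = 17/3 (I = -(-⅓*1)*(21 + 30)/3 = -(-1)*51/9 = -⅓*(-17) = 17/3 ≈ 5.6667)
o - I = (-9 + 2*√467) - 1*17/3 = (-9 + 2*√467) - 17/3 = -44/3 + 2*√467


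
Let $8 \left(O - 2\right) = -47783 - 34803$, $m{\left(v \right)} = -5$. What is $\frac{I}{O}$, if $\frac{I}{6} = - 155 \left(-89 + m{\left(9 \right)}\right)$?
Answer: $- \frac{69936}{8257} \approx -8.4699$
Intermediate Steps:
$O = - \frac{41285}{4}$ ($O = 2 + \frac{-47783 - 34803}{8} = 2 + \frac{1}{8} \left(-82586\right) = 2 - \frac{41293}{4} = - \frac{41285}{4} \approx -10321.0$)
$I = 87420$ ($I = 6 \left(- 155 \left(-89 - 5\right)\right) = 6 \left(\left(-155\right) \left(-94\right)\right) = 6 \cdot 14570 = 87420$)
$\frac{I}{O} = \frac{87420}{- \frac{41285}{4}} = 87420 \left(- \frac{4}{41285}\right) = - \frac{69936}{8257}$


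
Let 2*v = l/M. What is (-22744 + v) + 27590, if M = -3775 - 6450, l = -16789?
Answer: 99117489/20450 ≈ 4846.8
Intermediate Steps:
M = -10225
v = 16789/20450 (v = (-16789/(-10225))/2 = (-16789*(-1/10225))/2 = (½)*(16789/10225) = 16789/20450 ≈ 0.82098)
(-22744 + v) + 27590 = (-22744 + 16789/20450) + 27590 = -465098011/20450 + 27590 = 99117489/20450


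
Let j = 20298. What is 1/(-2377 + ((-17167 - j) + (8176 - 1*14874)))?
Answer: -1/46540 ≈ -2.1487e-5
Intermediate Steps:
1/(-2377 + ((-17167 - j) + (8176 - 1*14874))) = 1/(-2377 + ((-17167 - 1*20298) + (8176 - 1*14874))) = 1/(-2377 + ((-17167 - 20298) + (8176 - 14874))) = 1/(-2377 + (-37465 - 6698)) = 1/(-2377 - 44163) = 1/(-46540) = -1/46540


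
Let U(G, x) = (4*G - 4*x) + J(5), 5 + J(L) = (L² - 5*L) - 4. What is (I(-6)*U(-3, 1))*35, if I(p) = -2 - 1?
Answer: 2625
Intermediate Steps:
I(p) = -3
J(L) = -9 + L² - 5*L (J(L) = -5 + ((L² - 5*L) - 4) = -5 + (-4 + L² - 5*L) = -9 + L² - 5*L)
U(G, x) = -9 - 4*x + 4*G (U(G, x) = (4*G - 4*x) + (-9 + 5² - 5*5) = (-4*x + 4*G) + (-9 + 25 - 25) = (-4*x + 4*G) - 9 = -9 - 4*x + 4*G)
(I(-6)*U(-3, 1))*35 = -3*(-9 - 4*1 + 4*(-3))*35 = -3*(-9 - 4 - 12)*35 = -3*(-25)*35 = 75*35 = 2625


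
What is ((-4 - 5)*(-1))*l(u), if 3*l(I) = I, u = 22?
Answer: 66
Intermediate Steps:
l(I) = I/3
((-4 - 5)*(-1))*l(u) = ((-4 - 5)*(-1))*((⅓)*22) = -9*(-1)*(22/3) = 9*(22/3) = 66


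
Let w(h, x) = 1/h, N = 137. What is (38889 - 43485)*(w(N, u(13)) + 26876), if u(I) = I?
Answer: -16922531748/137 ≈ -1.2352e+8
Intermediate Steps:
(38889 - 43485)*(w(N, u(13)) + 26876) = (38889 - 43485)*(1/137 + 26876) = -4596*(1/137 + 26876) = -4596*3682013/137 = -16922531748/137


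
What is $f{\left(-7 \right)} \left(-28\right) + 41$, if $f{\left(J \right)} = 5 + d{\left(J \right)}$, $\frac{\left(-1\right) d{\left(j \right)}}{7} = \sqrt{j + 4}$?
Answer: $-99 + 196 i \sqrt{3} \approx -99.0 + 339.48 i$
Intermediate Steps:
$d{\left(j \right)} = - 7 \sqrt{4 + j}$ ($d{\left(j \right)} = - 7 \sqrt{j + 4} = - 7 \sqrt{4 + j}$)
$f{\left(J \right)} = 5 - 7 \sqrt{4 + J}$
$f{\left(-7 \right)} \left(-28\right) + 41 = \left(5 - 7 \sqrt{4 - 7}\right) \left(-28\right) + 41 = \left(5 - 7 \sqrt{-3}\right) \left(-28\right) + 41 = \left(5 - 7 i \sqrt{3}\right) \left(-28\right) + 41 = \left(-140 + 196 i \sqrt{3}\right) + 41 = -99 + 196 i \sqrt{3}$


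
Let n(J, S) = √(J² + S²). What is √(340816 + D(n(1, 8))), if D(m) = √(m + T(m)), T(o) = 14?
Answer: √(340816 + √(14 + √65)) ≈ 583.80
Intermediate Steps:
D(m) = √(14 + m) (D(m) = √(m + 14) = √(14 + m))
√(340816 + D(n(1, 8))) = √(340816 + √(14 + √(1² + 8²))) = √(340816 + √(14 + √(1 + 64))) = √(340816 + √(14 + √65))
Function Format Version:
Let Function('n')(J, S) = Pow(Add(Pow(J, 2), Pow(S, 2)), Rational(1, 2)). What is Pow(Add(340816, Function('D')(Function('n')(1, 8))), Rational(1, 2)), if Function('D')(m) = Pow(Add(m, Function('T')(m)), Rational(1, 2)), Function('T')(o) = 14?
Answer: Pow(Add(340816, Pow(Add(14, Pow(65, Rational(1, 2))), Rational(1, 2))), Rational(1, 2)) ≈ 583.80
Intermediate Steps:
Function('D')(m) = Pow(Add(14, m), Rational(1, 2)) (Function('D')(m) = Pow(Add(m, 14), Rational(1, 2)) = Pow(Add(14, m), Rational(1, 2)))
Pow(Add(340816, Function('D')(Function('n')(1, 8))), Rational(1, 2)) = Pow(Add(340816, Pow(Add(14, Pow(Add(Pow(1, 2), Pow(8, 2)), Rational(1, 2))), Rational(1, 2))), Rational(1, 2)) = Pow(Add(340816, Pow(Add(14, Pow(Add(1, 64), Rational(1, 2))), Rational(1, 2))), Rational(1, 2)) = Pow(Add(340816, Pow(Add(14, Pow(65, Rational(1, 2))), Rational(1, 2))), Rational(1, 2))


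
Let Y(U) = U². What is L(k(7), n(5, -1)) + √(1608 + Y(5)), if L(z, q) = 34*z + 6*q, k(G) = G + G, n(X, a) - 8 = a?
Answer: 518 + √1633 ≈ 558.41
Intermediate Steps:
n(X, a) = 8 + a
k(G) = 2*G
L(z, q) = 6*q + 34*z
L(k(7), n(5, -1)) + √(1608 + Y(5)) = (6*(8 - 1) + 34*(2*7)) + √(1608 + 5²) = (6*7 + 34*14) + √(1608 + 25) = (42 + 476) + √1633 = 518 + √1633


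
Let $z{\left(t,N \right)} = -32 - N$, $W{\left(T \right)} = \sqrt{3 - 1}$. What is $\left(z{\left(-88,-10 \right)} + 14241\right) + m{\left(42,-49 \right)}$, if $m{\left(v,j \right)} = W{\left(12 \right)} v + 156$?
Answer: $14375 + 42 \sqrt{2} \approx 14434.0$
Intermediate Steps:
$W{\left(T \right)} = \sqrt{2}$
$m{\left(v,j \right)} = 156 + v \sqrt{2}$ ($m{\left(v,j \right)} = \sqrt{2} v + 156 = v \sqrt{2} + 156 = 156 + v \sqrt{2}$)
$\left(z{\left(-88,-10 \right)} + 14241\right) + m{\left(42,-49 \right)} = \left(\left(-32 - -10\right) + 14241\right) + \left(156 + 42 \sqrt{2}\right) = \left(\left(-32 + 10\right) + 14241\right) + \left(156 + 42 \sqrt{2}\right) = \left(-22 + 14241\right) + \left(156 + 42 \sqrt{2}\right) = 14219 + \left(156 + 42 \sqrt{2}\right) = 14375 + 42 \sqrt{2}$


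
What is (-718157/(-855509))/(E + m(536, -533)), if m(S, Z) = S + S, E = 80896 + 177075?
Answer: 718157/221613617887 ≈ 3.2406e-6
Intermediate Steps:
E = 257971
m(S, Z) = 2*S
(-718157/(-855509))/(E + m(536, -533)) = (-718157/(-855509))/(257971 + 2*536) = (-718157*(-1/855509))/(257971 + 1072) = (718157/855509)/259043 = (718157/855509)*(1/259043) = 718157/221613617887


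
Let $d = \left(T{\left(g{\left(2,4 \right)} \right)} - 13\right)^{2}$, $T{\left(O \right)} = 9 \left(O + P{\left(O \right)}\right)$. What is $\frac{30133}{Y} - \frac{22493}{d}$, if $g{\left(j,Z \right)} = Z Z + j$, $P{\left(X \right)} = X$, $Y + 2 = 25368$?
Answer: $\frac{2343936455}{2453424886} \approx 0.95537$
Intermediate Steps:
$Y = 25366$ ($Y = -2 + 25368 = 25366$)
$g{\left(j,Z \right)} = j + Z^{2}$ ($g{\left(j,Z \right)} = Z^{2} + j = j + Z^{2}$)
$T{\left(O \right)} = 18 O$ ($T{\left(O \right)} = 9 \left(O + O\right) = 9 \cdot 2 O = 18 O$)
$d = 96721$ ($d = \left(18 \left(2 + 4^{2}\right) - 13\right)^{2} = \left(18 \left(2 + 16\right) - 13\right)^{2} = \left(18 \cdot 18 - 13\right)^{2} = \left(324 - 13\right)^{2} = 311^{2} = 96721$)
$\frac{30133}{Y} - \frac{22493}{d} = \frac{30133}{25366} - \frac{22493}{96721} = \frac{2343936455}{2453424886}$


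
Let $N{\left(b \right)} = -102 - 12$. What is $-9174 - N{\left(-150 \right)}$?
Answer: $-9060$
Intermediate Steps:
$N{\left(b \right)} = -114$
$-9174 - N{\left(-150 \right)} = -9174 - -114 = -9174 + 114 = -9060$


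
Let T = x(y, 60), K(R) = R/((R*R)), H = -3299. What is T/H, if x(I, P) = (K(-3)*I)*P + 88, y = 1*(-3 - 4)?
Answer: -228/3299 ≈ -0.069112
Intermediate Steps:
K(R) = 1/R (K(R) = R/(R²) = R/R² = 1/R)
y = -7 (y = 1*(-7) = -7)
x(I, P) = 88 - I*P/3 (x(I, P) = (I/(-3))*P + 88 = (-I/3)*P + 88 = -I*P/3 + 88 = 88 - I*P/3)
T = 228 (T = 88 - ⅓*(-7)*60 = 88 + 140 = 228)
T/H = 228/(-3299) = 228*(-1/3299) = -228/3299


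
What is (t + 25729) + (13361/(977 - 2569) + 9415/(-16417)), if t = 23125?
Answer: 1276607163639/26135864 ≈ 48845.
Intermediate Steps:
(t + 25729) + (13361/(977 - 2569) + 9415/(-16417)) = (23125 + 25729) + (13361/(977 - 2569) + 9415/(-16417)) = 48854 + (13361/(-1592) + 9415*(-1/16417)) = 48854 + (13361*(-1/1592) - 9415/16417) = 48854 + (-13361/1592 - 9415/16417) = 48854 - 234336217/26135864 = 1276607163639/26135864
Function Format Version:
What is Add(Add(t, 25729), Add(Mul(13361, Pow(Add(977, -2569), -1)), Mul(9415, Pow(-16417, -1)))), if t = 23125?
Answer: Rational(1276607163639, 26135864) ≈ 48845.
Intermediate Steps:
Add(Add(t, 25729), Add(Mul(13361, Pow(Add(977, -2569), -1)), Mul(9415, Pow(-16417, -1)))) = Add(Add(23125, 25729), Add(Mul(13361, Pow(Add(977, -2569), -1)), Mul(9415, Pow(-16417, -1)))) = Add(48854, Add(Mul(13361, Pow(-1592, -1)), Mul(9415, Rational(-1, 16417)))) = Add(48854, Add(Mul(13361, Rational(-1, 1592)), Rational(-9415, 16417))) = Add(48854, Add(Rational(-13361, 1592), Rational(-9415, 16417))) = Add(48854, Rational(-234336217, 26135864)) = Rational(1276607163639, 26135864)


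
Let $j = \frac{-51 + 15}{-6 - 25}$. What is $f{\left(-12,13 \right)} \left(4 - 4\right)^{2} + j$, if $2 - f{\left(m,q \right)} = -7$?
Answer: $\frac{36}{31} \approx 1.1613$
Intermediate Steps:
$f{\left(m,q \right)} = 9$ ($f{\left(m,q \right)} = 2 - -7 = 2 + 7 = 9$)
$j = \frac{36}{31}$ ($j = - \frac{36}{-31} = \left(-36\right) \left(- \frac{1}{31}\right) = \frac{36}{31} \approx 1.1613$)
$f{\left(-12,13 \right)} \left(4 - 4\right)^{2} + j = 9 \left(4 - 4\right)^{2} + \frac{36}{31} = 9 \cdot 0^{2} + \frac{36}{31} = 9 \cdot 0 + \frac{36}{31} = 0 + \frac{36}{31} = \frac{36}{31}$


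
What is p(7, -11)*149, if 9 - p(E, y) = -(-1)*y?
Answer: 2980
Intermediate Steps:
p(E, y) = 9 - y (p(E, y) = 9 - (-1)*(-y) = 9 - y)
p(7, -11)*149 = (9 - 1*(-11))*149 = (9 + 11)*149 = 20*149 = 2980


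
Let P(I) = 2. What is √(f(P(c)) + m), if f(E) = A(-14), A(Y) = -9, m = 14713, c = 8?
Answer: 4*√919 ≈ 121.26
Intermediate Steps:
f(E) = -9
√(f(P(c)) + m) = √(-9 + 14713) = √14704 = 4*√919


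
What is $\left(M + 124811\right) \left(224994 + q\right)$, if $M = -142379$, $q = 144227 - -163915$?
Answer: $-9366133248$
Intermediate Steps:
$q = 308142$ ($q = 144227 + 163915 = 308142$)
$\left(M + 124811\right) \left(224994 + q\right) = \left(-142379 + 124811\right) \left(224994 + 308142\right) = \left(-17568\right) 533136 = -9366133248$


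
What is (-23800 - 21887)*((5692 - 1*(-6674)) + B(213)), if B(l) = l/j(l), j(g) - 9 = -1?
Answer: -4529454867/8 ≈ -5.6618e+8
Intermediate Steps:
j(g) = 8 (j(g) = 9 - 1 = 8)
B(l) = l/8
(-23800 - 21887)*((5692 - 1*(-6674)) + B(213)) = (-23800 - 21887)*((5692 - 1*(-6674)) + (⅛)*213) = -45687*((5692 + 6674) + 213/8) = -45687*(12366 + 213/8) = -45687*99141/8 = -4529454867/8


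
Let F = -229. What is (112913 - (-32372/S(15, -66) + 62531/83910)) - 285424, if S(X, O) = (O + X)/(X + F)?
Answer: -52317633437/1426470 ≈ -36676.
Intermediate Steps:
S(X, O) = (O + X)/(-229 + X) (S(X, O) = (O + X)/(X - 229) = (O + X)/(-229 + X))
(112913 - (-32372/S(15, -66) + 62531/83910)) - 285424 = (112913 - (-32372*(-229 + 15)/(-66 + 15) + 62531/83910)) - 285424 = (112913 - (-32372/(-51/(-214)) + 62531*(1/83910))) - 285424 = (112913 - (-32372/((-1/214*(-51))) + 62531/83910)) - 285424 = (112913 - (-32372/51/214 + 62531/83910)) - 285424 = (112913 - (-32372*214/51 + 62531/83910)) - 285424 = (112913 - (-6927608/51 + 62531/83910)) - 285424 = (112913 - 1*(-193764132733/1426470)) - 285424 = (112913 + 193764132733/1426470) - 285424 = 354831139843/1426470 - 285424 = -52317633437/1426470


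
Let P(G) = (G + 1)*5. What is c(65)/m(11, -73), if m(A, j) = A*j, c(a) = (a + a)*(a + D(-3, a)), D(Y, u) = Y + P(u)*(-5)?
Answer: 206440/803 ≈ 257.09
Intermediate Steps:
P(G) = 5 + 5*G (P(G) = (1 + G)*5 = 5 + 5*G)
D(Y, u) = -25 + Y - 25*u (D(Y, u) = Y + (5 + 5*u)*(-5) = Y + (-25 - 25*u) = -25 + Y - 25*u)
c(a) = 2*a*(-28 - 24*a) (c(a) = (a + a)*(a + (-25 - 3 - 25*a)) = (2*a)*(a + (-28 - 25*a)) = (2*a)*(-28 - 24*a) = 2*a*(-28 - 24*a))
c(65)/m(11, -73) = (-8*65*(7 + 6*65))/((11*(-73))) = -8*65*(7 + 390)/(-803) = -8*65*397*(-1/803) = -206440*(-1/803) = 206440/803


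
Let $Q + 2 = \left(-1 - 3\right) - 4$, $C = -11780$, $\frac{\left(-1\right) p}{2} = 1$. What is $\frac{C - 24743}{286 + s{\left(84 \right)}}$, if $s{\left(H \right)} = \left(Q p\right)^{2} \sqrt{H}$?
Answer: $\frac{5222789}{6679102} - \frac{7304600 \sqrt{21}}{3339551} \approx -9.2415$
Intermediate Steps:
$p = -2$ ($p = \left(-2\right) 1 = -2$)
$Q = -10$ ($Q = -2 - 8 = -10$)
$s{\left(H \right)} = 400 \sqrt{H}$ ($s{\left(H \right)} = \left(\left(-10\right) \left(-2\right)\right)^{2} \sqrt{H} = 20^{2} \sqrt{H} = 400 \sqrt{H}$)
$\frac{C - 24743}{286 + s{\left(84 \right)}} = \frac{-11780 - 24743}{286 + 400 \sqrt{84}} = - \frac{36523}{286 + 400 \cdot 2 \sqrt{21}} = - \frac{36523}{286 + 800 \sqrt{21}}$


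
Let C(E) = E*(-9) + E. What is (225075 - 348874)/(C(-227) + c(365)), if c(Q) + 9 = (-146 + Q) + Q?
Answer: -123799/2391 ≈ -51.777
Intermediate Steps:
c(Q) = -155 + 2*Q (c(Q) = -9 + ((-146 + Q) + Q) = -9 + (-146 + 2*Q) = -155 + 2*Q)
C(E) = -8*E (C(E) = -9*E + E = -8*E)
(225075 - 348874)/(C(-227) + c(365)) = (225075 - 348874)/(-8*(-227) + (-155 + 2*365)) = -123799/(1816 + (-155 + 730)) = -123799/(1816 + 575) = -123799/2391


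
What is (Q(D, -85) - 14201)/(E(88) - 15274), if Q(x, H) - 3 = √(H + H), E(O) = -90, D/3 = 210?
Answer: 7099/7682 - I*√170/15364 ≈ 0.92411 - 0.00084863*I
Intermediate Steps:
D = 630 (D = 3*210 = 630)
Q(x, H) = 3 + √2*√H (Q(x, H) = 3 + √(H + H) = 3 + √(2*H) = 3 + √2*√H)
(Q(D, -85) - 14201)/(E(88) - 15274) = ((3 + √2*√(-85)) - 14201)/(-90 - 15274) = ((3 + √2*(I*√85)) - 14201)/(-15364) = ((3 + I*√170) - 14201)*(-1/15364) = (-14198 + I*√170)*(-1/15364) = 7099/7682 - I*√170/15364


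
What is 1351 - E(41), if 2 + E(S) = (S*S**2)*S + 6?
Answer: -2824414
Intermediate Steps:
E(S) = 4 + S**4 (E(S) = -2 + ((S*S**2)*S + 6) = -2 + (S**3*S + 6) = -2 + (S**4 + 6) = -2 + (6 + S**4) = 4 + S**4)
1351 - E(41) = 1351 - (4 + 41**4) = 1351 - (4 + 2825761) = 1351 - 1*2825765 = 1351 - 2825765 = -2824414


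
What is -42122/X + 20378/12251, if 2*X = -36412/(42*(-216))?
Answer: -2340556616458/111520853 ≈ -20988.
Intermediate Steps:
X = 9103/4536 (X = (-36412/(42*(-216)))/2 = (-36412/(-9072))/2 = (-36412*(-1/9072))/2 = (½)*(9103/2268) = 9103/4536 ≈ 2.0068)
-42122/X + 20378/12251 = -42122/9103/4536 + 20378/12251 = -42122*4536/9103 + 20378*(1/12251) = -191065392/9103 + 20378/12251 = -2340556616458/111520853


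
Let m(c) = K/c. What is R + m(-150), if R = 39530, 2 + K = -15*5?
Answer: 5929577/150 ≈ 39531.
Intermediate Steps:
K = -77 (K = -2 - 15*5 = -2 - 75 = -77)
m(c) = -77/c
R + m(-150) = 39530 - 77/(-150) = 39530 - 77*(-1/150) = 39530 + 77/150 = 5929577/150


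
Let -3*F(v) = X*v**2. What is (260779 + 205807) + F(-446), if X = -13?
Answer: 3985666/3 ≈ 1.3286e+6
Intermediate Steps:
F(v) = 13*v**2/3 (F(v) = -(-13)*v**2/3 = 13*v**2/3)
(260779 + 205807) + F(-446) = (260779 + 205807) + (13/3)*(-446)**2 = 466586 + (13/3)*198916 = 466586 + 2585908/3 = 3985666/3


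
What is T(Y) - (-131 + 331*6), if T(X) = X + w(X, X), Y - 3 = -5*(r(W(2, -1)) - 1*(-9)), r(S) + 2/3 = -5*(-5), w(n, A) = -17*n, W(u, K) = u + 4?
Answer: 2291/3 ≈ 763.67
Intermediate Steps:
W(u, K) = 4 + u
r(S) = 73/3 (r(S) = -⅔ - 5*(-5) = -⅔ + 25 = 73/3)
Y = -491/3 (Y = 3 - 5*(73/3 - 1*(-9)) = 3 - 5*(73/3 + 9) = 3 - 5*100/3 = 3 - 500/3 = -491/3 ≈ -163.67)
T(X) = -16*X (T(X) = X - 17*X = -16*X)
T(Y) - (-131 + 331*6) = -16*(-491/3) - (-131 + 331*6) = 7856/3 - (-131 + 1986) = 7856/3 - 1*1855 = 7856/3 - 1855 = 2291/3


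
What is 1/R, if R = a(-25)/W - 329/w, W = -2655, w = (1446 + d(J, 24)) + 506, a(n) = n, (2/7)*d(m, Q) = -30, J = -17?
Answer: -980757/165464 ≈ -5.9273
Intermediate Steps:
d(m, Q) = -105 (d(m, Q) = (7/2)*(-30) = -105)
w = 1847 (w = (1446 - 105) + 506 = 1341 + 506 = 1847)
R = -165464/980757 (R = -25/(-2655) - 329/1847 = -25*(-1/2655) - 329*1/1847 = 5/531 - 329/1847 = -165464/980757 ≈ -0.16871)
1/R = 1/(-165464/980757) = -980757/165464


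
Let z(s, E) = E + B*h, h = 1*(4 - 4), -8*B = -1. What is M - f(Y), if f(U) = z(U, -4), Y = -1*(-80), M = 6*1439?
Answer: 8638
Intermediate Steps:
B = ⅛ (B = -⅛*(-1) = ⅛ ≈ 0.12500)
h = 0 (h = 1*0 = 0)
M = 8634
Y = 80
z(s, E) = E (z(s, E) = E + (⅛)*0 = E + 0 = E)
f(U) = -4
M - f(Y) = 8634 - 1*(-4) = 8634 + 4 = 8638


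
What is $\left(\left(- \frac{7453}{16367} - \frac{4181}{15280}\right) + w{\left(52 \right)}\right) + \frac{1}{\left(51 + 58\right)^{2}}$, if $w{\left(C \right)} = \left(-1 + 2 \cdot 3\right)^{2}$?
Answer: $\frac{72116514957533}{2971292676560} \approx 24.271$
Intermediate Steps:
$w{\left(C \right)} = 25$ ($w{\left(C \right)} = \left(-1 + 6\right)^{2} = 5^{2} = 25$)
$\left(\left(- \frac{7453}{16367} - \frac{4181}{15280}\right) + w{\left(52 \right)}\right) + \frac{1}{\left(51 + 58\right)^{2}} = \left(\left(- \frac{7453}{16367} - \frac{4181}{15280}\right) + 25\right) + \frac{1}{\left(51 + 58\right)^{2}} = \left(\left(\left(-7453\right) \frac{1}{16367} - \frac{4181}{15280}\right) + 25\right) + \frac{1}{109^{2}} = \left(\left(- \frac{7453}{16367} - \frac{4181}{15280}\right) + 25\right) + \frac{1}{11881} = \left(- \frac{182312267}{250087760} + 25\right) + \frac{1}{11881} = \frac{6069881733}{250087760} + \frac{1}{11881} = \frac{72116514957533}{2971292676560}$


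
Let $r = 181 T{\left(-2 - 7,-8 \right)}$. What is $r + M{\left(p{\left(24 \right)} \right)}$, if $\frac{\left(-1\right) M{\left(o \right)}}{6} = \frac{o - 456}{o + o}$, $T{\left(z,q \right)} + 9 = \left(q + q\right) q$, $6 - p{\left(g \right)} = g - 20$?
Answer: $22220$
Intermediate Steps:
$p{\left(g \right)} = 26 - g$ ($p{\left(g \right)} = 6 - \left(g - 20\right) = 6 - \left(-20 + g\right) = 26 - g$)
$T{\left(z,q \right)} = -9 + 2 q^{2}$ ($T{\left(z,q \right)} = -9 + \left(q + q\right) q = -9 + 2 q q = -9 + 2 q^{2}$)
$M{\left(o \right)} = - \frac{3 \left(-456 + o\right)}{o}$ ($M{\left(o \right)} = - 6 \frac{o - 456}{o + o} = - 6 \frac{-456 + o}{2 o} = - \frac{3 \left(-456 + o\right)}{o}$)
$r = 21539$ ($r = 181 \left(-9 + 2 \left(-8\right)^{2}\right) = 181 \left(-9 + 2 \cdot 64\right) = 181 \left(-9 + 128\right) = 181 \cdot 119 = 21539$)
$r + M{\left(p{\left(24 \right)} \right)} = 21539 - \left(3 - \frac{1368}{26 - 24}\right) = 21539 - \left(3 - \frac{1368}{2}\right) = 21539 + \left(-3 + 1368 \cdot \frac{1}{2}\right) = 21539 + \left(-3 + 684\right) = 21539 + 681 = 22220$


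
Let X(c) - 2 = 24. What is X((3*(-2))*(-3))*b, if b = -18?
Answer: -468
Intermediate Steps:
X(c) = 26 (X(c) = 2 + 24 = 26)
X((3*(-2))*(-3))*b = 26*(-18) = -468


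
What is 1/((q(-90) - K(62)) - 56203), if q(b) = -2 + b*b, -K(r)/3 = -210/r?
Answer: -31/1491570 ≈ -2.0783e-5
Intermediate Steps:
K(r) = 630/r (K(r) = -(-630)/r = 630/r)
q(b) = -2 + b²
1/((q(-90) - K(62)) - 56203) = 1/(((-2 + (-90)²) - 630/62) - 56203) = 1/(((-2 + 8100) - 630/62) - 56203) = 1/((8098 - 1*315/31) - 56203) = 1/((8098 - 315/31) - 56203) = 1/(250723/31 - 56203) = 1/(-1491570/31) = -31/1491570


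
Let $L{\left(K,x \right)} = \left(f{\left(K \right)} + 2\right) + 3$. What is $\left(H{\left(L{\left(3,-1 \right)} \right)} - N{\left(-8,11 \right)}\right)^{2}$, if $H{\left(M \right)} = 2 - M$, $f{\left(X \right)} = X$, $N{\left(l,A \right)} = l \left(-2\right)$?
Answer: $484$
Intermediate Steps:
$N{\left(l,A \right)} = - 2 l$
$L{\left(K,x \right)} = 5 + K$ ($L{\left(K,x \right)} = \left(K + 2\right) + 3 = \left(2 + K\right) + 3 = 5 + K$)
$\left(H{\left(L{\left(3,-1 \right)} \right)} - N{\left(-8,11 \right)}\right)^{2} = \left(\left(2 - \left(5 + 3\right)\right) - \left(-2\right) \left(-8\right)\right)^{2} = \left(\left(2 - 8\right) - 16\right)^{2} = \left(-6 - 16\right)^{2} = \left(-22\right)^{2} = 484$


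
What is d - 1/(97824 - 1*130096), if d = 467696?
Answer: 15093485313/32272 ≈ 4.6770e+5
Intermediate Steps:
d - 1/(97824 - 1*130096) = 467696 - 1/(97824 - 1*130096) = 467696 - 1/(97824 - 130096) = 467696 - 1/(-32272) = 467696 - 1*(-1/32272) = 467696 + 1/32272 = 15093485313/32272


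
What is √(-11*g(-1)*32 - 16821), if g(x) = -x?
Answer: I*√17173 ≈ 131.05*I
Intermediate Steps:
√(-11*g(-1)*32 - 16821) = √(-(-11)*(-1)*32 - 16821) = √(-11*1*32 - 16821) = √(-11*32 - 16821) = √(-352 - 16821) = √(-17173) = I*√17173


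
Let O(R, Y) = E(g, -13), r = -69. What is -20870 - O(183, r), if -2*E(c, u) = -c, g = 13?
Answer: -41753/2 ≈ -20877.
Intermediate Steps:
E(c, u) = c/2 (E(c, u) = -(-1)*c/2 = c/2)
O(R, Y) = 13/2 (O(R, Y) = (1/2)*13 = 13/2)
-20870 - O(183, r) = -20870 - 1*13/2 = -20870 - 13/2 = -41753/2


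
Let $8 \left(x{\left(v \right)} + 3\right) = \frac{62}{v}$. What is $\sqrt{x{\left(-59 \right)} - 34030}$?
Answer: $\frac{i \sqrt{473877321}}{118} \approx 184.48 i$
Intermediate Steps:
$x{\left(v \right)} = -3 + \frac{31}{4 v}$ ($x{\left(v \right)} = -3 + \frac{62 \frac{1}{v}}{8} = -3 + \frac{31}{4 v}$)
$\sqrt{x{\left(-59 \right)} - 34030} = \sqrt{\left(-3 + \frac{31}{4 \left(-59\right)}\right) - 34030} = \sqrt{\left(-3 + \frac{31}{4} \left(- \frac{1}{59}\right)\right) - 34030} = \sqrt{\left(-3 - \frac{31}{236}\right) - 34030} = \sqrt{- \frac{739}{236} - 34030} = \sqrt{- \frac{8031819}{236}} = \frac{i \sqrt{473877321}}{118}$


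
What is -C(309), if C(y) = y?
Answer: -309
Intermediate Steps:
-C(309) = -1*309 = -309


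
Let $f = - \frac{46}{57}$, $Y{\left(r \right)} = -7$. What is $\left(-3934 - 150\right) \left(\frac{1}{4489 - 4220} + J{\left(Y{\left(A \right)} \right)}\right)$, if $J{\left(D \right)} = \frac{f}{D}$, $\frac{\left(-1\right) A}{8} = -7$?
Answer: $- \frac{52164932}{107331} \approx -486.02$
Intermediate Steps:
$A = 56$ ($A = \left(-8\right) \left(-7\right) = 56$)
$f = - \frac{46}{57}$ ($f = \left(-46\right) \frac{1}{57} = - \frac{46}{57} \approx -0.80702$)
$J{\left(D \right)} = - \frac{46}{57 D}$
$\left(-3934 - 150\right) \left(\frac{1}{4489 - 4220} + J{\left(Y{\left(A \right)} \right)}\right) = \left(-3934 - 150\right) \left(\frac{1}{4489 - 4220} - \frac{46}{57 \left(-7\right)}\right) = - 4084 \left(\frac{1}{269} - - \frac{46}{399}\right) = - 4084 \left(\frac{1}{269} + \frac{46}{399}\right) = \left(-4084\right) \frac{12773}{107331} = - \frac{52164932}{107331}$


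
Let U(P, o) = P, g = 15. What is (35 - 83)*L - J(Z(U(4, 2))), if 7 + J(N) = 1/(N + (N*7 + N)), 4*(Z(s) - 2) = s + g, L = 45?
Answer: -523183/243 ≈ -2153.0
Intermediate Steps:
Z(s) = 23/4 + s/4 (Z(s) = 2 + (s + 15)/4 = 2 + (15 + s)/4 = 2 + (15/4 + s/4) = 23/4 + s/4)
J(N) = -7 + 1/(9*N) (J(N) = -7 + 1/(N + (N*7 + N)) = -7 + 1/(N + (7*N + N)) = -7 + 1/(N + 8*N) = -7 + 1/(9*N))
(35 - 83)*L - J(Z(U(4, 2))) = (35 - 83)*45 - (-7 + 1/(9*(23/4 + (¼)*4))) = -48*45 - (-7 + 1/(9*(23/4 + 1))) = -2160 - (-7 + 1/(9*(27/4))) = -2160 - (-7 + (⅑)*(4/27)) = -2160 - (-7 + 4/243) = -2160 - 1*(-1697/243) = -2160 + 1697/243 = -523183/243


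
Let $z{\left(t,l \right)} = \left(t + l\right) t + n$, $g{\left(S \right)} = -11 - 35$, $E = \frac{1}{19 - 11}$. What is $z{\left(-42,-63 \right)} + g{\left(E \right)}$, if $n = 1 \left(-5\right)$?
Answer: $4359$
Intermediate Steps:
$E = \frac{1}{8} \approx 0.125$
$g{\left(S \right)} = -46$
$n = -5$
$z{\left(t,l \right)} = -5 + t \left(l + t\right)$ ($z{\left(t,l \right)} = \left(t + l\right) t - 5 = \left(l + t\right) t - 5 = t \left(l + t\right) - 5 = -5 + t \left(l + t\right)$)
$z{\left(-42,-63 \right)} + g{\left(E \right)} = \left(-5 + \left(-42\right)^{2} - -2646\right) - 46 = \left(-5 + 1764 + 2646\right) - 46 = 4405 - 46 = 4359$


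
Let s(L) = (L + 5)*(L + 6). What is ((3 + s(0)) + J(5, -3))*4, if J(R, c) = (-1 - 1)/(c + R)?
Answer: 128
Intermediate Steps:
s(L) = (5 + L)*(6 + L)
J(R, c) = -2/(R + c)
((3 + s(0)) + J(5, -3))*4 = ((3 + (30 + 0**2 + 11*0)) - 2/(5 - 3))*4 = ((3 + (30 + 0 + 0)) - 2/2)*4 = ((3 + 30) - 2*1/2)*4 = (33 - 1)*4 = 32*4 = 128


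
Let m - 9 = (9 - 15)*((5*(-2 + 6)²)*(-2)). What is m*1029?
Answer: 997101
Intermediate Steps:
m = 969 (m = 9 + (9 - 15)*((5*(-2 + 6)²)*(-2)) = 9 - 6*5*4²*(-2) = 9 - 6*5*16*(-2) = 9 - 480*(-2) = 9 - 6*(-160) = 9 + 960 = 969)
m*1029 = 969*1029 = 997101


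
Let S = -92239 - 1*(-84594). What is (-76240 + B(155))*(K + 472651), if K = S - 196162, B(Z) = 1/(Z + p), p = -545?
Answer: -3996850113622/195 ≈ -2.0497e+10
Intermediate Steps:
B(Z) = 1/(-545 + Z) (B(Z) = 1/(Z - 545) = 1/(-545 + Z))
S = -7645 (S = -92239 + 84594 = -7645)
K = -203807 (K = -7645 - 196162 = -203807)
(-76240 + B(155))*(K + 472651) = (-76240 + 1/(-545 + 155))*(-203807 + 472651) = (-76240 + 1/(-390))*268844 = (-76240 - 1/390)*268844 = -29733601/390*268844 = -3996850113622/195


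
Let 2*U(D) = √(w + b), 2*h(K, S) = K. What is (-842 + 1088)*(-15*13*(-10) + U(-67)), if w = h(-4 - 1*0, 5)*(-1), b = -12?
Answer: 479700 + 123*I*√10 ≈ 4.797e+5 + 388.96*I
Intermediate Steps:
h(K, S) = K/2
w = 2 (w = ((-4 - 1*0)/2)*(-1) = ((-4 + 0)/2)*(-1) = ((½)*(-4))*(-1) = -2*(-1) = 2)
U(D) = I*√10/2 (U(D) = √(2 - 12)/2 = √(-10)/2 = (I*√10)/2 = I*√10/2)
(-842 + 1088)*(-15*13*(-10) + U(-67)) = (-842 + 1088)*(-15*13*(-10) + I*√10/2) = 246*(-195*(-10) + I*√10/2) = 246*(1950 + I*√10/2) = 479700 + 123*I*√10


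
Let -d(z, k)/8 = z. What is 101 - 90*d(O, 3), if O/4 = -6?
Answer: -17179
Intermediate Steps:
O = -24 (O = 4*(-6) = -24)
d(z, k) = -8*z
101 - 90*d(O, 3) = 101 - (-720)*(-24) = 101 - 90*192 = 101 - 17280 = -17179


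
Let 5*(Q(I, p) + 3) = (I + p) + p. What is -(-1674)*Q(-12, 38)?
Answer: 82026/5 ≈ 16405.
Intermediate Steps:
Q(I, p) = -3 + I/5 + 2*p/5 (Q(I, p) = -3 + ((I + p) + p)/5 = -3 + (I + 2*p)/5 = -3 + (I/5 + 2*p/5) = -3 + I/5 + 2*p/5)
-(-1674)*Q(-12, 38) = -(-1674)*(-3 + (⅕)*(-12) + (⅖)*38) = -(-1674)*(-3 - 12/5 + 76/5) = -(-1674)*49/5 = -1674*(-49/5) = 82026/5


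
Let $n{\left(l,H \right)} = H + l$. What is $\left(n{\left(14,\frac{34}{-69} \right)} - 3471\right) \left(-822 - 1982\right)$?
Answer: $\frac{668941868}{69} \approx 9.6948 \cdot 10^{6}$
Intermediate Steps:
$\left(n{\left(14,\frac{34}{-69} \right)} - 3471\right) \left(-822 - 1982\right) = \left(\left(\frac{34}{-69} + 14\right) - 3471\right) \left(-822 - 1982\right) = \left(\left(34 \left(- \frac{1}{69}\right) + 14\right) - 3471\right) \left(-2804\right) = \left(\left(- \frac{34}{69} + 14\right) - 3471\right) \left(-2804\right) = \left(\frac{932}{69} - 3471\right) \left(-2804\right) = \left(- \frac{238567}{69}\right) \left(-2804\right) = \frac{668941868}{69}$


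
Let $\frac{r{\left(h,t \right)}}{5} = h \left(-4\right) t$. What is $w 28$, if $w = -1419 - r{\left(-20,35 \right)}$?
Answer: $-431732$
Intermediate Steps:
$r{\left(h,t \right)} = - 20 h t$ ($r{\left(h,t \right)} = 5 h \left(-4\right) t = 5 - 4 h t = 5 \left(- 4 h t\right) = - 20 h t$)
$w = -15419$ ($w = -1419 - \left(-20\right) \left(-20\right) 35 = -1419 - 14000 = -15419$)
$w 28 = \left(-15419\right) 28 = -431732$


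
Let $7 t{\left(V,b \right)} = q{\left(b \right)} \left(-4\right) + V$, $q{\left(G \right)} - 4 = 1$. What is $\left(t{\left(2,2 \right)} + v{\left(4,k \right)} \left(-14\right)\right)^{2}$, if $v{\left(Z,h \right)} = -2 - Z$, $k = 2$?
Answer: $\frac{324900}{49} \approx 6630.6$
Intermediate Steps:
$q{\left(G \right)} = 5$ ($q{\left(G \right)} = 4 + 1 = 5$)
$t{\left(V,b \right)} = - \frac{20}{7} + \frac{V}{7}$ ($t{\left(V,b \right)} = \frac{5 \left(-4\right) + V}{7} = \frac{-20 + V}{7} = - \frac{20}{7} + \frac{V}{7}$)
$\left(t{\left(2,2 \right)} + v{\left(4,k \right)} \left(-14\right)\right)^{2} = \left(\left(- \frac{20}{7} + \frac{1}{7} \cdot 2\right) + \left(-2 - 4\right) \left(-14\right)\right)^{2} = \left(\left(- \frac{20}{7} + \frac{2}{7}\right) + \left(-2 - 4\right) \left(-14\right)\right)^{2} = \left(- \frac{18}{7} - -84\right)^{2} = \left(- \frac{18}{7} + 84\right)^{2} = \left(\frac{570}{7}\right)^{2} = \frac{324900}{49}$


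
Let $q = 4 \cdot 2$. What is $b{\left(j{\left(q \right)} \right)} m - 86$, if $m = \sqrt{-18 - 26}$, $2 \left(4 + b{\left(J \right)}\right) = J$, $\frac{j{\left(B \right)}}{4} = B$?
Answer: $-86 + 24 i \sqrt{11} \approx -86.0 + 79.599 i$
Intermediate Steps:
$q = 8$
$j{\left(B \right)} = 4 B$
$b{\left(J \right)} = -4 + \frac{J}{2}$
$m = 2 i \sqrt{11}$ ($m = \sqrt{-44} = 2 i \sqrt{11} \approx 6.6332 i$)
$b{\left(j{\left(q \right)} \right)} m - 86 = \left(-4 + \frac{4 \cdot 8}{2}\right) 2 i \sqrt{11} - 86 = \left(-4 + \frac{1}{2} \cdot 32\right) 2 i \sqrt{11} - 86 = \left(-4 + 16\right) 2 i \sqrt{11} - 86 = 12 \cdot 2 i \sqrt{11} - 86 = 24 i \sqrt{11} - 86 = -86 + 24 i \sqrt{11}$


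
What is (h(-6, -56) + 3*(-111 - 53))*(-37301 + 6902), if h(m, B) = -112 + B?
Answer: 20063340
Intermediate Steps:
(h(-6, -56) + 3*(-111 - 53))*(-37301 + 6902) = ((-112 - 56) + 3*(-111 - 53))*(-37301 + 6902) = (-168 + 3*(-164))*(-30399) = (-168 - 492)*(-30399) = -660*(-30399) = 20063340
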